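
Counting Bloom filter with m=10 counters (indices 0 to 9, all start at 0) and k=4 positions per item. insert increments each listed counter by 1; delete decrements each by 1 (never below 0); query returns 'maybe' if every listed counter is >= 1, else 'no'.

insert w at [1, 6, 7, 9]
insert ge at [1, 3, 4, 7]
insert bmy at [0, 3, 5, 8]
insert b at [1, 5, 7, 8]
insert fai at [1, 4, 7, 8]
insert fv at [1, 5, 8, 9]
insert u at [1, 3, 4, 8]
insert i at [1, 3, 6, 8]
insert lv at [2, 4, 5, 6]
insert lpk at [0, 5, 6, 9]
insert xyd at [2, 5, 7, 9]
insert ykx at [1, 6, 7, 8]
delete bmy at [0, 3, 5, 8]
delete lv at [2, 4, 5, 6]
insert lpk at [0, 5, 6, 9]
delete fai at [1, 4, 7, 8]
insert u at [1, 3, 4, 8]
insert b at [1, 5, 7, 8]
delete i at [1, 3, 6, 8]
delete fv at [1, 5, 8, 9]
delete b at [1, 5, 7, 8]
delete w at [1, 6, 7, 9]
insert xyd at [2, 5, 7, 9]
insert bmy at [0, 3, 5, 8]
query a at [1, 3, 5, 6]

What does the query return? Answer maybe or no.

Step 1: insert w at [1, 6, 7, 9] -> counters=[0,1,0,0,0,0,1,1,0,1]
Step 2: insert ge at [1, 3, 4, 7] -> counters=[0,2,0,1,1,0,1,2,0,1]
Step 3: insert bmy at [0, 3, 5, 8] -> counters=[1,2,0,2,1,1,1,2,1,1]
Step 4: insert b at [1, 5, 7, 8] -> counters=[1,3,0,2,1,2,1,3,2,1]
Step 5: insert fai at [1, 4, 7, 8] -> counters=[1,4,0,2,2,2,1,4,3,1]
Step 6: insert fv at [1, 5, 8, 9] -> counters=[1,5,0,2,2,3,1,4,4,2]
Step 7: insert u at [1, 3, 4, 8] -> counters=[1,6,0,3,3,3,1,4,5,2]
Step 8: insert i at [1, 3, 6, 8] -> counters=[1,7,0,4,3,3,2,4,6,2]
Step 9: insert lv at [2, 4, 5, 6] -> counters=[1,7,1,4,4,4,3,4,6,2]
Step 10: insert lpk at [0, 5, 6, 9] -> counters=[2,7,1,4,4,5,4,4,6,3]
Step 11: insert xyd at [2, 5, 7, 9] -> counters=[2,7,2,4,4,6,4,5,6,4]
Step 12: insert ykx at [1, 6, 7, 8] -> counters=[2,8,2,4,4,6,5,6,7,4]
Step 13: delete bmy at [0, 3, 5, 8] -> counters=[1,8,2,3,4,5,5,6,6,4]
Step 14: delete lv at [2, 4, 5, 6] -> counters=[1,8,1,3,3,4,4,6,6,4]
Step 15: insert lpk at [0, 5, 6, 9] -> counters=[2,8,1,3,3,5,5,6,6,5]
Step 16: delete fai at [1, 4, 7, 8] -> counters=[2,7,1,3,2,5,5,5,5,5]
Step 17: insert u at [1, 3, 4, 8] -> counters=[2,8,1,4,3,5,5,5,6,5]
Step 18: insert b at [1, 5, 7, 8] -> counters=[2,9,1,4,3,6,5,6,7,5]
Step 19: delete i at [1, 3, 6, 8] -> counters=[2,8,1,3,3,6,4,6,6,5]
Step 20: delete fv at [1, 5, 8, 9] -> counters=[2,7,1,3,3,5,4,6,5,4]
Step 21: delete b at [1, 5, 7, 8] -> counters=[2,6,1,3,3,4,4,5,4,4]
Step 22: delete w at [1, 6, 7, 9] -> counters=[2,5,1,3,3,4,3,4,4,3]
Step 23: insert xyd at [2, 5, 7, 9] -> counters=[2,5,2,3,3,5,3,5,4,4]
Step 24: insert bmy at [0, 3, 5, 8] -> counters=[3,5,2,4,3,6,3,5,5,4]
Query a: check counters[1]=5 counters[3]=4 counters[5]=6 counters[6]=3 -> maybe

Answer: maybe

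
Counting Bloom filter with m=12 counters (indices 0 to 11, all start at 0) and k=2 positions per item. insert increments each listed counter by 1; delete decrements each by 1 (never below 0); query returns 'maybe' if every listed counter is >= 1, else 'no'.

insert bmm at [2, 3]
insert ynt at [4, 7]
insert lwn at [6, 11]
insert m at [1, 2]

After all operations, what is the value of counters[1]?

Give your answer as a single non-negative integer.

Step 1: insert bmm at [2, 3] -> counters=[0,0,1,1,0,0,0,0,0,0,0,0]
Step 2: insert ynt at [4, 7] -> counters=[0,0,1,1,1,0,0,1,0,0,0,0]
Step 3: insert lwn at [6, 11] -> counters=[0,0,1,1,1,0,1,1,0,0,0,1]
Step 4: insert m at [1, 2] -> counters=[0,1,2,1,1,0,1,1,0,0,0,1]
Final counters=[0,1,2,1,1,0,1,1,0,0,0,1] -> counters[1]=1

Answer: 1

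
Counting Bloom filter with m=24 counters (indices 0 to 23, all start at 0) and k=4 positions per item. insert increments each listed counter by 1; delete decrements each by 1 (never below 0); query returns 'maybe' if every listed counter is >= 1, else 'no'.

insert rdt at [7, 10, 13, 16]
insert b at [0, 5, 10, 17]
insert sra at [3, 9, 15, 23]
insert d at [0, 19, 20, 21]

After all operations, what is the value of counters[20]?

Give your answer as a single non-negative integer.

Step 1: insert rdt at [7, 10, 13, 16] -> counters=[0,0,0,0,0,0,0,1,0,0,1,0,0,1,0,0,1,0,0,0,0,0,0,0]
Step 2: insert b at [0, 5, 10, 17] -> counters=[1,0,0,0,0,1,0,1,0,0,2,0,0,1,0,0,1,1,0,0,0,0,0,0]
Step 3: insert sra at [3, 9, 15, 23] -> counters=[1,0,0,1,0,1,0,1,0,1,2,0,0,1,0,1,1,1,0,0,0,0,0,1]
Step 4: insert d at [0, 19, 20, 21] -> counters=[2,0,0,1,0,1,0,1,0,1,2,0,0,1,0,1,1,1,0,1,1,1,0,1]
Final counters=[2,0,0,1,0,1,0,1,0,1,2,0,0,1,0,1,1,1,0,1,1,1,0,1] -> counters[20]=1

Answer: 1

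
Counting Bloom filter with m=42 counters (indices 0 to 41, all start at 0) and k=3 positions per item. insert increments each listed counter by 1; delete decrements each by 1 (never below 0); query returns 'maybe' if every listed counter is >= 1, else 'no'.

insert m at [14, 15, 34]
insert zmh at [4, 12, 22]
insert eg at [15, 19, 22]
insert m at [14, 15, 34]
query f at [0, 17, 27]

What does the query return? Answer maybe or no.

Step 1: insert m at [14, 15, 34] -> counters=[0,0,0,0,0,0,0,0,0,0,0,0,0,0,1,1,0,0,0,0,0,0,0,0,0,0,0,0,0,0,0,0,0,0,1,0,0,0,0,0,0,0]
Step 2: insert zmh at [4, 12, 22] -> counters=[0,0,0,0,1,0,0,0,0,0,0,0,1,0,1,1,0,0,0,0,0,0,1,0,0,0,0,0,0,0,0,0,0,0,1,0,0,0,0,0,0,0]
Step 3: insert eg at [15, 19, 22] -> counters=[0,0,0,0,1,0,0,0,0,0,0,0,1,0,1,2,0,0,0,1,0,0,2,0,0,0,0,0,0,0,0,0,0,0,1,0,0,0,0,0,0,0]
Step 4: insert m at [14, 15, 34] -> counters=[0,0,0,0,1,0,0,0,0,0,0,0,1,0,2,3,0,0,0,1,0,0,2,0,0,0,0,0,0,0,0,0,0,0,2,0,0,0,0,0,0,0]
Query f: check counters[0]=0 counters[17]=0 counters[27]=0 -> no

Answer: no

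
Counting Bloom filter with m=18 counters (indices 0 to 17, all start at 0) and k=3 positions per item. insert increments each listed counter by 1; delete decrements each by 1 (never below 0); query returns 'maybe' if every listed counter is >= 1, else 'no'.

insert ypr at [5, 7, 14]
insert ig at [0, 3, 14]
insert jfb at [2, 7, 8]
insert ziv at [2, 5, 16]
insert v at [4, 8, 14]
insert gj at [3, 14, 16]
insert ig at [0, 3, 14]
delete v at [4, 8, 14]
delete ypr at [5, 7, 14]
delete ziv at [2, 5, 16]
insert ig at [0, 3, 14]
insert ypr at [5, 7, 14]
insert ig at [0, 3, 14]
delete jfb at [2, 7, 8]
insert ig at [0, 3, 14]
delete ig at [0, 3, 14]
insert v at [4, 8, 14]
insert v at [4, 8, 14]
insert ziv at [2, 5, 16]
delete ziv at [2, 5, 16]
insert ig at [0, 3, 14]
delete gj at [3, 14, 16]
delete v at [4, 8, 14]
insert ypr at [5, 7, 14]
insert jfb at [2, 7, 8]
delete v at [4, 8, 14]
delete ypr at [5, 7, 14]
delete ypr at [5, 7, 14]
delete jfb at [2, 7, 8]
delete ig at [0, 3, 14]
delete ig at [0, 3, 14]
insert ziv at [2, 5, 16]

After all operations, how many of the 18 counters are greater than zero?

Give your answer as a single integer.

Answer: 6

Derivation:
Step 1: insert ypr at [5, 7, 14] -> counters=[0,0,0,0,0,1,0,1,0,0,0,0,0,0,1,0,0,0]
Step 2: insert ig at [0, 3, 14] -> counters=[1,0,0,1,0,1,0,1,0,0,0,0,0,0,2,0,0,0]
Step 3: insert jfb at [2, 7, 8] -> counters=[1,0,1,1,0,1,0,2,1,0,0,0,0,0,2,0,0,0]
Step 4: insert ziv at [2, 5, 16] -> counters=[1,0,2,1,0,2,0,2,1,0,0,0,0,0,2,0,1,0]
Step 5: insert v at [4, 8, 14] -> counters=[1,0,2,1,1,2,0,2,2,0,0,0,0,0,3,0,1,0]
Step 6: insert gj at [3, 14, 16] -> counters=[1,0,2,2,1,2,0,2,2,0,0,0,0,0,4,0,2,0]
Step 7: insert ig at [0, 3, 14] -> counters=[2,0,2,3,1,2,0,2,2,0,0,0,0,0,5,0,2,0]
Step 8: delete v at [4, 8, 14] -> counters=[2,0,2,3,0,2,0,2,1,0,0,0,0,0,4,0,2,0]
Step 9: delete ypr at [5, 7, 14] -> counters=[2,0,2,3,0,1,0,1,1,0,0,0,0,0,3,0,2,0]
Step 10: delete ziv at [2, 5, 16] -> counters=[2,0,1,3,0,0,0,1,1,0,0,0,0,0,3,0,1,0]
Step 11: insert ig at [0, 3, 14] -> counters=[3,0,1,4,0,0,0,1,1,0,0,0,0,0,4,0,1,0]
Step 12: insert ypr at [5, 7, 14] -> counters=[3,0,1,4,0,1,0,2,1,0,0,0,0,0,5,0,1,0]
Step 13: insert ig at [0, 3, 14] -> counters=[4,0,1,5,0,1,0,2,1,0,0,0,0,0,6,0,1,0]
Step 14: delete jfb at [2, 7, 8] -> counters=[4,0,0,5,0,1,0,1,0,0,0,0,0,0,6,0,1,0]
Step 15: insert ig at [0, 3, 14] -> counters=[5,0,0,6,0,1,0,1,0,0,0,0,0,0,7,0,1,0]
Step 16: delete ig at [0, 3, 14] -> counters=[4,0,0,5,0,1,0,1,0,0,0,0,0,0,6,0,1,0]
Step 17: insert v at [4, 8, 14] -> counters=[4,0,0,5,1,1,0,1,1,0,0,0,0,0,7,0,1,0]
Step 18: insert v at [4, 8, 14] -> counters=[4,0,0,5,2,1,0,1,2,0,0,0,0,0,8,0,1,0]
Step 19: insert ziv at [2, 5, 16] -> counters=[4,0,1,5,2,2,0,1,2,0,0,0,0,0,8,0,2,0]
Step 20: delete ziv at [2, 5, 16] -> counters=[4,0,0,5,2,1,0,1,2,0,0,0,0,0,8,0,1,0]
Step 21: insert ig at [0, 3, 14] -> counters=[5,0,0,6,2,1,0,1,2,0,0,0,0,0,9,0,1,0]
Step 22: delete gj at [3, 14, 16] -> counters=[5,0,0,5,2,1,0,1,2,0,0,0,0,0,8,0,0,0]
Step 23: delete v at [4, 8, 14] -> counters=[5,0,0,5,1,1,0,1,1,0,0,0,0,0,7,0,0,0]
Step 24: insert ypr at [5, 7, 14] -> counters=[5,0,0,5,1,2,0,2,1,0,0,0,0,0,8,0,0,0]
Step 25: insert jfb at [2, 7, 8] -> counters=[5,0,1,5,1,2,0,3,2,0,0,0,0,0,8,0,0,0]
Step 26: delete v at [4, 8, 14] -> counters=[5,0,1,5,0,2,0,3,1,0,0,0,0,0,7,0,0,0]
Step 27: delete ypr at [5, 7, 14] -> counters=[5,0,1,5,0,1,0,2,1,0,0,0,0,0,6,0,0,0]
Step 28: delete ypr at [5, 7, 14] -> counters=[5,0,1,5,0,0,0,1,1,0,0,0,0,0,5,0,0,0]
Step 29: delete jfb at [2, 7, 8] -> counters=[5,0,0,5,0,0,0,0,0,0,0,0,0,0,5,0,0,0]
Step 30: delete ig at [0, 3, 14] -> counters=[4,0,0,4,0,0,0,0,0,0,0,0,0,0,4,0,0,0]
Step 31: delete ig at [0, 3, 14] -> counters=[3,0,0,3,0,0,0,0,0,0,0,0,0,0,3,0,0,0]
Step 32: insert ziv at [2, 5, 16] -> counters=[3,0,1,3,0,1,0,0,0,0,0,0,0,0,3,0,1,0]
Final counters=[3,0,1,3,0,1,0,0,0,0,0,0,0,0,3,0,1,0] -> 6 nonzero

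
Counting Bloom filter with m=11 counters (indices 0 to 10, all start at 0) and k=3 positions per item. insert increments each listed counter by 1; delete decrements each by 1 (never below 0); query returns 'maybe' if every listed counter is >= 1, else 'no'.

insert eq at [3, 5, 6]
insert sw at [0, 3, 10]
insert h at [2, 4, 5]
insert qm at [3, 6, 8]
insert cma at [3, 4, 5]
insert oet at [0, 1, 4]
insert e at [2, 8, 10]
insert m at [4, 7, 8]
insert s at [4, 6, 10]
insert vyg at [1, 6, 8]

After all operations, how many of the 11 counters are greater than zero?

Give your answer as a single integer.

Step 1: insert eq at [3, 5, 6] -> counters=[0,0,0,1,0,1,1,0,0,0,0]
Step 2: insert sw at [0, 3, 10] -> counters=[1,0,0,2,0,1,1,0,0,0,1]
Step 3: insert h at [2, 4, 5] -> counters=[1,0,1,2,1,2,1,0,0,0,1]
Step 4: insert qm at [3, 6, 8] -> counters=[1,0,1,3,1,2,2,0,1,0,1]
Step 5: insert cma at [3, 4, 5] -> counters=[1,0,1,4,2,3,2,0,1,0,1]
Step 6: insert oet at [0, 1, 4] -> counters=[2,1,1,4,3,3,2,0,1,0,1]
Step 7: insert e at [2, 8, 10] -> counters=[2,1,2,4,3,3,2,0,2,0,2]
Step 8: insert m at [4, 7, 8] -> counters=[2,1,2,4,4,3,2,1,3,0,2]
Step 9: insert s at [4, 6, 10] -> counters=[2,1,2,4,5,3,3,1,3,0,3]
Step 10: insert vyg at [1, 6, 8] -> counters=[2,2,2,4,5,3,4,1,4,0,3]
Final counters=[2,2,2,4,5,3,4,1,4,0,3] -> 10 nonzero

Answer: 10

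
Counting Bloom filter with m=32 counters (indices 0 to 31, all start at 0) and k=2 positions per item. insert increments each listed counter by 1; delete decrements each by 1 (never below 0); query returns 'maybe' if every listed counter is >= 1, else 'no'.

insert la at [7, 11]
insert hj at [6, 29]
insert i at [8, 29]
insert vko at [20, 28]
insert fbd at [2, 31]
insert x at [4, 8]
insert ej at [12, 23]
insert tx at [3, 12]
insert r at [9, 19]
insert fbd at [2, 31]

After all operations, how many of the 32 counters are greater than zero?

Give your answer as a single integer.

Answer: 15

Derivation:
Step 1: insert la at [7, 11] -> counters=[0,0,0,0,0,0,0,1,0,0,0,1,0,0,0,0,0,0,0,0,0,0,0,0,0,0,0,0,0,0,0,0]
Step 2: insert hj at [6, 29] -> counters=[0,0,0,0,0,0,1,1,0,0,0,1,0,0,0,0,0,0,0,0,0,0,0,0,0,0,0,0,0,1,0,0]
Step 3: insert i at [8, 29] -> counters=[0,0,0,0,0,0,1,1,1,0,0,1,0,0,0,0,0,0,0,0,0,0,0,0,0,0,0,0,0,2,0,0]
Step 4: insert vko at [20, 28] -> counters=[0,0,0,0,0,0,1,1,1,0,0,1,0,0,0,0,0,0,0,0,1,0,0,0,0,0,0,0,1,2,0,0]
Step 5: insert fbd at [2, 31] -> counters=[0,0,1,0,0,0,1,1,1,0,0,1,0,0,0,0,0,0,0,0,1,0,0,0,0,0,0,0,1,2,0,1]
Step 6: insert x at [4, 8] -> counters=[0,0,1,0,1,0,1,1,2,0,0,1,0,0,0,0,0,0,0,0,1,0,0,0,0,0,0,0,1,2,0,1]
Step 7: insert ej at [12, 23] -> counters=[0,0,1,0,1,0,1,1,2,0,0,1,1,0,0,0,0,0,0,0,1,0,0,1,0,0,0,0,1,2,0,1]
Step 8: insert tx at [3, 12] -> counters=[0,0,1,1,1,0,1,1,2,0,0,1,2,0,0,0,0,0,0,0,1,0,0,1,0,0,0,0,1,2,0,1]
Step 9: insert r at [9, 19] -> counters=[0,0,1,1,1,0,1,1,2,1,0,1,2,0,0,0,0,0,0,1,1,0,0,1,0,0,0,0,1,2,0,1]
Step 10: insert fbd at [2, 31] -> counters=[0,0,2,1,1,0,1,1,2,1,0,1,2,0,0,0,0,0,0,1,1,0,0,1,0,0,0,0,1,2,0,2]
Final counters=[0,0,2,1,1,0,1,1,2,1,0,1,2,0,0,0,0,0,0,1,1,0,0,1,0,0,0,0,1,2,0,2] -> 15 nonzero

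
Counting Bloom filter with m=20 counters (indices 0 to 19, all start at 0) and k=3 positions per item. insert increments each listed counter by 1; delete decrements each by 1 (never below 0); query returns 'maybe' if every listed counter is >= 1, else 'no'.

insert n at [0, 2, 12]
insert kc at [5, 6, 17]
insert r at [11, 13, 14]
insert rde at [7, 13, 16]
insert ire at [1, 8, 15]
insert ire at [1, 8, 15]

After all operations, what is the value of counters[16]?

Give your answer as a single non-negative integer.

Step 1: insert n at [0, 2, 12] -> counters=[1,0,1,0,0,0,0,0,0,0,0,0,1,0,0,0,0,0,0,0]
Step 2: insert kc at [5, 6, 17] -> counters=[1,0,1,0,0,1,1,0,0,0,0,0,1,0,0,0,0,1,0,0]
Step 3: insert r at [11, 13, 14] -> counters=[1,0,1,0,0,1,1,0,0,0,0,1,1,1,1,0,0,1,0,0]
Step 4: insert rde at [7, 13, 16] -> counters=[1,0,1,0,0,1,1,1,0,0,0,1,1,2,1,0,1,1,0,0]
Step 5: insert ire at [1, 8, 15] -> counters=[1,1,1,0,0,1,1,1,1,0,0,1,1,2,1,1,1,1,0,0]
Step 6: insert ire at [1, 8, 15] -> counters=[1,2,1,0,0,1,1,1,2,0,0,1,1,2,1,2,1,1,0,0]
Final counters=[1,2,1,0,0,1,1,1,2,0,0,1,1,2,1,2,1,1,0,0] -> counters[16]=1

Answer: 1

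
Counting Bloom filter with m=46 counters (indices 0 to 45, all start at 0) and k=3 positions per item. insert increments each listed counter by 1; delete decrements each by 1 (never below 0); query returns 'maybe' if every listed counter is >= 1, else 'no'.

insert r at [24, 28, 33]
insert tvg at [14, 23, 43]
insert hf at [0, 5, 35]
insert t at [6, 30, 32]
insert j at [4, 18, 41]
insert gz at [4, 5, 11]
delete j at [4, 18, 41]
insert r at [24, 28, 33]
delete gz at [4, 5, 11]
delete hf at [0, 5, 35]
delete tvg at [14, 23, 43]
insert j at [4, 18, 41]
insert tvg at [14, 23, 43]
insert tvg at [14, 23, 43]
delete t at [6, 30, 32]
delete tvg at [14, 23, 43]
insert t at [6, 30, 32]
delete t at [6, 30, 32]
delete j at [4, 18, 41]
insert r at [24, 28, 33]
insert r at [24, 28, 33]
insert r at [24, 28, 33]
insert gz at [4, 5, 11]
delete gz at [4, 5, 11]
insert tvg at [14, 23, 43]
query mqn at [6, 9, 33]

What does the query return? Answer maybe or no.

Answer: no

Derivation:
Step 1: insert r at [24, 28, 33] -> counters=[0,0,0,0,0,0,0,0,0,0,0,0,0,0,0,0,0,0,0,0,0,0,0,0,1,0,0,0,1,0,0,0,0,1,0,0,0,0,0,0,0,0,0,0,0,0]
Step 2: insert tvg at [14, 23, 43] -> counters=[0,0,0,0,0,0,0,0,0,0,0,0,0,0,1,0,0,0,0,0,0,0,0,1,1,0,0,0,1,0,0,0,0,1,0,0,0,0,0,0,0,0,0,1,0,0]
Step 3: insert hf at [0, 5, 35] -> counters=[1,0,0,0,0,1,0,0,0,0,0,0,0,0,1,0,0,0,0,0,0,0,0,1,1,0,0,0,1,0,0,0,0,1,0,1,0,0,0,0,0,0,0,1,0,0]
Step 4: insert t at [6, 30, 32] -> counters=[1,0,0,0,0,1,1,0,0,0,0,0,0,0,1,0,0,0,0,0,0,0,0,1,1,0,0,0,1,0,1,0,1,1,0,1,0,0,0,0,0,0,0,1,0,0]
Step 5: insert j at [4, 18, 41] -> counters=[1,0,0,0,1,1,1,0,0,0,0,0,0,0,1,0,0,0,1,0,0,0,0,1,1,0,0,0,1,0,1,0,1,1,0,1,0,0,0,0,0,1,0,1,0,0]
Step 6: insert gz at [4, 5, 11] -> counters=[1,0,0,0,2,2,1,0,0,0,0,1,0,0,1,0,0,0,1,0,0,0,0,1,1,0,0,0,1,0,1,0,1,1,0,1,0,0,0,0,0,1,0,1,0,0]
Step 7: delete j at [4, 18, 41] -> counters=[1,0,0,0,1,2,1,0,0,0,0,1,0,0,1,0,0,0,0,0,0,0,0,1,1,0,0,0,1,0,1,0,1,1,0,1,0,0,0,0,0,0,0,1,0,0]
Step 8: insert r at [24, 28, 33] -> counters=[1,0,0,0,1,2,1,0,0,0,0,1,0,0,1,0,0,0,0,0,0,0,0,1,2,0,0,0,2,0,1,0,1,2,0,1,0,0,0,0,0,0,0,1,0,0]
Step 9: delete gz at [4, 5, 11] -> counters=[1,0,0,0,0,1,1,0,0,0,0,0,0,0,1,0,0,0,0,0,0,0,0,1,2,0,0,0,2,0,1,0,1,2,0,1,0,0,0,0,0,0,0,1,0,0]
Step 10: delete hf at [0, 5, 35] -> counters=[0,0,0,0,0,0,1,0,0,0,0,0,0,0,1,0,0,0,0,0,0,0,0,1,2,0,0,0,2,0,1,0,1,2,0,0,0,0,0,0,0,0,0,1,0,0]
Step 11: delete tvg at [14, 23, 43] -> counters=[0,0,0,0,0,0,1,0,0,0,0,0,0,0,0,0,0,0,0,0,0,0,0,0,2,0,0,0,2,0,1,0,1,2,0,0,0,0,0,0,0,0,0,0,0,0]
Step 12: insert j at [4, 18, 41] -> counters=[0,0,0,0,1,0,1,0,0,0,0,0,0,0,0,0,0,0,1,0,0,0,0,0,2,0,0,0,2,0,1,0,1,2,0,0,0,0,0,0,0,1,0,0,0,0]
Step 13: insert tvg at [14, 23, 43] -> counters=[0,0,0,0,1,0,1,0,0,0,0,0,0,0,1,0,0,0,1,0,0,0,0,1,2,0,0,0,2,0,1,0,1,2,0,0,0,0,0,0,0,1,0,1,0,0]
Step 14: insert tvg at [14, 23, 43] -> counters=[0,0,0,0,1,0,1,0,0,0,0,0,0,0,2,0,0,0,1,0,0,0,0,2,2,0,0,0,2,0,1,0,1,2,0,0,0,0,0,0,0,1,0,2,0,0]
Step 15: delete t at [6, 30, 32] -> counters=[0,0,0,0,1,0,0,0,0,0,0,0,0,0,2,0,0,0,1,0,0,0,0,2,2,0,0,0,2,0,0,0,0,2,0,0,0,0,0,0,0,1,0,2,0,0]
Step 16: delete tvg at [14, 23, 43] -> counters=[0,0,0,0,1,0,0,0,0,0,0,0,0,0,1,0,0,0,1,0,0,0,0,1,2,0,0,0,2,0,0,0,0,2,0,0,0,0,0,0,0,1,0,1,0,0]
Step 17: insert t at [6, 30, 32] -> counters=[0,0,0,0,1,0,1,0,0,0,0,0,0,0,1,0,0,0,1,0,0,0,0,1,2,0,0,0,2,0,1,0,1,2,0,0,0,0,0,0,0,1,0,1,0,0]
Step 18: delete t at [6, 30, 32] -> counters=[0,0,0,0,1,0,0,0,0,0,0,0,0,0,1,0,0,0,1,0,0,0,0,1,2,0,0,0,2,0,0,0,0,2,0,0,0,0,0,0,0,1,0,1,0,0]
Step 19: delete j at [4, 18, 41] -> counters=[0,0,0,0,0,0,0,0,0,0,0,0,0,0,1,0,0,0,0,0,0,0,0,1,2,0,0,0,2,0,0,0,0,2,0,0,0,0,0,0,0,0,0,1,0,0]
Step 20: insert r at [24, 28, 33] -> counters=[0,0,0,0,0,0,0,0,0,0,0,0,0,0,1,0,0,0,0,0,0,0,0,1,3,0,0,0,3,0,0,0,0,3,0,0,0,0,0,0,0,0,0,1,0,0]
Step 21: insert r at [24, 28, 33] -> counters=[0,0,0,0,0,0,0,0,0,0,0,0,0,0,1,0,0,0,0,0,0,0,0,1,4,0,0,0,4,0,0,0,0,4,0,0,0,0,0,0,0,0,0,1,0,0]
Step 22: insert r at [24, 28, 33] -> counters=[0,0,0,0,0,0,0,0,0,0,0,0,0,0,1,0,0,0,0,0,0,0,0,1,5,0,0,0,5,0,0,0,0,5,0,0,0,0,0,0,0,0,0,1,0,0]
Step 23: insert gz at [4, 5, 11] -> counters=[0,0,0,0,1,1,0,0,0,0,0,1,0,0,1,0,0,0,0,0,0,0,0,1,5,0,0,0,5,0,0,0,0,5,0,0,0,0,0,0,0,0,0,1,0,0]
Step 24: delete gz at [4, 5, 11] -> counters=[0,0,0,0,0,0,0,0,0,0,0,0,0,0,1,0,0,0,0,0,0,0,0,1,5,0,0,0,5,0,0,0,0,5,0,0,0,0,0,0,0,0,0,1,0,0]
Step 25: insert tvg at [14, 23, 43] -> counters=[0,0,0,0,0,0,0,0,0,0,0,0,0,0,2,0,0,0,0,0,0,0,0,2,5,0,0,0,5,0,0,0,0,5,0,0,0,0,0,0,0,0,0,2,0,0]
Query mqn: check counters[6]=0 counters[9]=0 counters[33]=5 -> no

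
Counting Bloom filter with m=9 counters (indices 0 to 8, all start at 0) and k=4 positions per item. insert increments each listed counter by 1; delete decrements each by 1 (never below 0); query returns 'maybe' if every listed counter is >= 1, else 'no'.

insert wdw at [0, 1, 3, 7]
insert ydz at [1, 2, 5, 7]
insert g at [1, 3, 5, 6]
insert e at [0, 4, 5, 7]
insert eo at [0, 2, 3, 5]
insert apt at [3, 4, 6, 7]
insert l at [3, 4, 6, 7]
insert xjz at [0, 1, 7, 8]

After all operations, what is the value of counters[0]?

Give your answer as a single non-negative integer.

Answer: 4

Derivation:
Step 1: insert wdw at [0, 1, 3, 7] -> counters=[1,1,0,1,0,0,0,1,0]
Step 2: insert ydz at [1, 2, 5, 7] -> counters=[1,2,1,1,0,1,0,2,0]
Step 3: insert g at [1, 3, 5, 6] -> counters=[1,3,1,2,0,2,1,2,0]
Step 4: insert e at [0, 4, 5, 7] -> counters=[2,3,1,2,1,3,1,3,0]
Step 5: insert eo at [0, 2, 3, 5] -> counters=[3,3,2,3,1,4,1,3,0]
Step 6: insert apt at [3, 4, 6, 7] -> counters=[3,3,2,4,2,4,2,4,0]
Step 7: insert l at [3, 4, 6, 7] -> counters=[3,3,2,5,3,4,3,5,0]
Step 8: insert xjz at [0, 1, 7, 8] -> counters=[4,4,2,5,3,4,3,6,1]
Final counters=[4,4,2,5,3,4,3,6,1] -> counters[0]=4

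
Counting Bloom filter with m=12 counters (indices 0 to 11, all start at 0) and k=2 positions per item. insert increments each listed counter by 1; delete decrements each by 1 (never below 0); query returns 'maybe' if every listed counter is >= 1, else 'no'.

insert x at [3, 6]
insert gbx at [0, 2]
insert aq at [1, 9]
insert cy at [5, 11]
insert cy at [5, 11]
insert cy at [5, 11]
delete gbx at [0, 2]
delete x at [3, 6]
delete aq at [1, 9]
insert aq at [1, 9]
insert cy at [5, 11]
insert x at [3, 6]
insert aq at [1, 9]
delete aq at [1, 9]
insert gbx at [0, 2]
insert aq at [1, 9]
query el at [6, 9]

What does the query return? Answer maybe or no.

Answer: maybe

Derivation:
Step 1: insert x at [3, 6] -> counters=[0,0,0,1,0,0,1,0,0,0,0,0]
Step 2: insert gbx at [0, 2] -> counters=[1,0,1,1,0,0,1,0,0,0,0,0]
Step 3: insert aq at [1, 9] -> counters=[1,1,1,1,0,0,1,0,0,1,0,0]
Step 4: insert cy at [5, 11] -> counters=[1,1,1,1,0,1,1,0,0,1,0,1]
Step 5: insert cy at [5, 11] -> counters=[1,1,1,1,0,2,1,0,0,1,0,2]
Step 6: insert cy at [5, 11] -> counters=[1,1,1,1,0,3,1,0,0,1,0,3]
Step 7: delete gbx at [0, 2] -> counters=[0,1,0,1,0,3,1,0,0,1,0,3]
Step 8: delete x at [3, 6] -> counters=[0,1,0,0,0,3,0,0,0,1,0,3]
Step 9: delete aq at [1, 9] -> counters=[0,0,0,0,0,3,0,0,0,0,0,3]
Step 10: insert aq at [1, 9] -> counters=[0,1,0,0,0,3,0,0,0,1,0,3]
Step 11: insert cy at [5, 11] -> counters=[0,1,0,0,0,4,0,0,0,1,0,4]
Step 12: insert x at [3, 6] -> counters=[0,1,0,1,0,4,1,0,0,1,0,4]
Step 13: insert aq at [1, 9] -> counters=[0,2,0,1,0,4,1,0,0,2,0,4]
Step 14: delete aq at [1, 9] -> counters=[0,1,0,1,0,4,1,0,0,1,0,4]
Step 15: insert gbx at [0, 2] -> counters=[1,1,1,1,0,4,1,0,0,1,0,4]
Step 16: insert aq at [1, 9] -> counters=[1,2,1,1,0,4,1,0,0,2,0,4]
Query el: check counters[6]=1 counters[9]=2 -> maybe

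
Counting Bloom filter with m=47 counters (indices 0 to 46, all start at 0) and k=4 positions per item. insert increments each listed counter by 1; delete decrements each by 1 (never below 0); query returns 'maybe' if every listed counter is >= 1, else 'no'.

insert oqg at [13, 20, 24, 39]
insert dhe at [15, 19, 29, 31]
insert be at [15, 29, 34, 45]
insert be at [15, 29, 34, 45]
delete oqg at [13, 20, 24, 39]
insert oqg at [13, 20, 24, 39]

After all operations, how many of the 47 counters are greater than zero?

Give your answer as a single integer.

Answer: 10

Derivation:
Step 1: insert oqg at [13, 20, 24, 39] -> counters=[0,0,0,0,0,0,0,0,0,0,0,0,0,1,0,0,0,0,0,0,1,0,0,0,1,0,0,0,0,0,0,0,0,0,0,0,0,0,0,1,0,0,0,0,0,0,0]
Step 2: insert dhe at [15, 19, 29, 31] -> counters=[0,0,0,0,0,0,0,0,0,0,0,0,0,1,0,1,0,0,0,1,1,0,0,0,1,0,0,0,0,1,0,1,0,0,0,0,0,0,0,1,0,0,0,0,0,0,0]
Step 3: insert be at [15, 29, 34, 45] -> counters=[0,0,0,0,0,0,0,0,0,0,0,0,0,1,0,2,0,0,0,1,1,0,0,0,1,0,0,0,0,2,0,1,0,0,1,0,0,0,0,1,0,0,0,0,0,1,0]
Step 4: insert be at [15, 29, 34, 45] -> counters=[0,0,0,0,0,0,0,0,0,0,0,0,0,1,0,3,0,0,0,1,1,0,0,0,1,0,0,0,0,3,0,1,0,0,2,0,0,0,0,1,0,0,0,0,0,2,0]
Step 5: delete oqg at [13, 20, 24, 39] -> counters=[0,0,0,0,0,0,0,0,0,0,0,0,0,0,0,3,0,0,0,1,0,0,0,0,0,0,0,0,0,3,0,1,0,0,2,0,0,0,0,0,0,0,0,0,0,2,0]
Step 6: insert oqg at [13, 20, 24, 39] -> counters=[0,0,0,0,0,0,0,0,0,0,0,0,0,1,0,3,0,0,0,1,1,0,0,0,1,0,0,0,0,3,0,1,0,0,2,0,0,0,0,1,0,0,0,0,0,2,0]
Final counters=[0,0,0,0,0,0,0,0,0,0,0,0,0,1,0,3,0,0,0,1,1,0,0,0,1,0,0,0,0,3,0,1,0,0,2,0,0,0,0,1,0,0,0,0,0,2,0] -> 10 nonzero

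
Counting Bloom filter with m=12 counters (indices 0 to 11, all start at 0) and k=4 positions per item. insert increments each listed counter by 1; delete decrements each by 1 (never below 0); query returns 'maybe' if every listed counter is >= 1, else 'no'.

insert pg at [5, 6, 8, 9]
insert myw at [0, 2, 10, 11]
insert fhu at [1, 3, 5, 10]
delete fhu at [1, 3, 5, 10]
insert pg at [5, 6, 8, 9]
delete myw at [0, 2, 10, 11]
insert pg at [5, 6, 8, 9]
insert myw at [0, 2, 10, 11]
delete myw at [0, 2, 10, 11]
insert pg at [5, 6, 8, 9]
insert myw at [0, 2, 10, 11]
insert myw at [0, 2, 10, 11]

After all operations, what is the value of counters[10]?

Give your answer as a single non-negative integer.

Answer: 2

Derivation:
Step 1: insert pg at [5, 6, 8, 9] -> counters=[0,0,0,0,0,1,1,0,1,1,0,0]
Step 2: insert myw at [0, 2, 10, 11] -> counters=[1,0,1,0,0,1,1,0,1,1,1,1]
Step 3: insert fhu at [1, 3, 5, 10] -> counters=[1,1,1,1,0,2,1,0,1,1,2,1]
Step 4: delete fhu at [1, 3, 5, 10] -> counters=[1,0,1,0,0,1,1,0,1,1,1,1]
Step 5: insert pg at [5, 6, 8, 9] -> counters=[1,0,1,0,0,2,2,0,2,2,1,1]
Step 6: delete myw at [0, 2, 10, 11] -> counters=[0,0,0,0,0,2,2,0,2,2,0,0]
Step 7: insert pg at [5, 6, 8, 9] -> counters=[0,0,0,0,0,3,3,0,3,3,0,0]
Step 8: insert myw at [0, 2, 10, 11] -> counters=[1,0,1,0,0,3,3,0,3,3,1,1]
Step 9: delete myw at [0, 2, 10, 11] -> counters=[0,0,0,0,0,3,3,0,3,3,0,0]
Step 10: insert pg at [5, 6, 8, 9] -> counters=[0,0,0,0,0,4,4,0,4,4,0,0]
Step 11: insert myw at [0, 2, 10, 11] -> counters=[1,0,1,0,0,4,4,0,4,4,1,1]
Step 12: insert myw at [0, 2, 10, 11] -> counters=[2,0,2,0,0,4,4,0,4,4,2,2]
Final counters=[2,0,2,0,0,4,4,0,4,4,2,2] -> counters[10]=2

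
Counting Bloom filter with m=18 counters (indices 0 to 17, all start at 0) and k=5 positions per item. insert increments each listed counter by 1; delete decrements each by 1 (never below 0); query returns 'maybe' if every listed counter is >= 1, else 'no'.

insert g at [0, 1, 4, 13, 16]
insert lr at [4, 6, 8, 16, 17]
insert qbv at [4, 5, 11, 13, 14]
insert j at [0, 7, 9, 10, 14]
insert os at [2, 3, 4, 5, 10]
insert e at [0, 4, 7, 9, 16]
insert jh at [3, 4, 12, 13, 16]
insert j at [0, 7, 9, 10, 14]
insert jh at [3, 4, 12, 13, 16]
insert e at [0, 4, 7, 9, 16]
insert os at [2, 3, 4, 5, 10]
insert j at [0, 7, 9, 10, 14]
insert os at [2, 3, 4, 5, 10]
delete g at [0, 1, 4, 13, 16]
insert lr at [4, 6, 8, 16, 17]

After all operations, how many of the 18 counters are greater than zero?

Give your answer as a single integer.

Step 1: insert g at [0, 1, 4, 13, 16] -> counters=[1,1,0,0,1,0,0,0,0,0,0,0,0,1,0,0,1,0]
Step 2: insert lr at [4, 6, 8, 16, 17] -> counters=[1,1,0,0,2,0,1,0,1,0,0,0,0,1,0,0,2,1]
Step 3: insert qbv at [4, 5, 11, 13, 14] -> counters=[1,1,0,0,3,1,1,0,1,0,0,1,0,2,1,0,2,1]
Step 4: insert j at [0, 7, 9, 10, 14] -> counters=[2,1,0,0,3,1,1,1,1,1,1,1,0,2,2,0,2,1]
Step 5: insert os at [2, 3, 4, 5, 10] -> counters=[2,1,1,1,4,2,1,1,1,1,2,1,0,2,2,0,2,1]
Step 6: insert e at [0, 4, 7, 9, 16] -> counters=[3,1,1,1,5,2,1,2,1,2,2,1,0,2,2,0,3,1]
Step 7: insert jh at [3, 4, 12, 13, 16] -> counters=[3,1,1,2,6,2,1,2,1,2,2,1,1,3,2,0,4,1]
Step 8: insert j at [0, 7, 9, 10, 14] -> counters=[4,1,1,2,6,2,1,3,1,3,3,1,1,3,3,0,4,1]
Step 9: insert jh at [3, 4, 12, 13, 16] -> counters=[4,1,1,3,7,2,1,3,1,3,3,1,2,4,3,0,5,1]
Step 10: insert e at [0, 4, 7, 9, 16] -> counters=[5,1,1,3,8,2,1,4,1,4,3,1,2,4,3,0,6,1]
Step 11: insert os at [2, 3, 4, 5, 10] -> counters=[5,1,2,4,9,3,1,4,1,4,4,1,2,4,3,0,6,1]
Step 12: insert j at [0, 7, 9, 10, 14] -> counters=[6,1,2,4,9,3,1,5,1,5,5,1,2,4,4,0,6,1]
Step 13: insert os at [2, 3, 4, 5, 10] -> counters=[6,1,3,5,10,4,1,5,1,5,6,1,2,4,4,0,6,1]
Step 14: delete g at [0, 1, 4, 13, 16] -> counters=[5,0,3,5,9,4,1,5,1,5,6,1,2,3,4,0,5,1]
Step 15: insert lr at [4, 6, 8, 16, 17] -> counters=[5,0,3,5,10,4,2,5,2,5,6,1,2,3,4,0,6,2]
Final counters=[5,0,3,5,10,4,2,5,2,5,6,1,2,3,4,0,6,2] -> 16 nonzero

Answer: 16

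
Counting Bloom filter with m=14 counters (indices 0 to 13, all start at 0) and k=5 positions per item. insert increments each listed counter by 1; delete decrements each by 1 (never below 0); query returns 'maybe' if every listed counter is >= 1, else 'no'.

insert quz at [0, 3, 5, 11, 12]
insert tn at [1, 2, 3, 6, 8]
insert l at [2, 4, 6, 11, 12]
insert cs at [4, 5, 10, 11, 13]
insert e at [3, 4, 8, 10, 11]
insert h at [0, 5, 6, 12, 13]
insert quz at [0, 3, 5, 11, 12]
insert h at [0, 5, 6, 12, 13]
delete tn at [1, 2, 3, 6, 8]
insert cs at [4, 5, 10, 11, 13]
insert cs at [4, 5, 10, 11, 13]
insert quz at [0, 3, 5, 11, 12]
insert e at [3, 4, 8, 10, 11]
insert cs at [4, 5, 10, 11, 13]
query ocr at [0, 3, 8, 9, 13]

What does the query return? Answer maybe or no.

Answer: no

Derivation:
Step 1: insert quz at [0, 3, 5, 11, 12] -> counters=[1,0,0,1,0,1,0,0,0,0,0,1,1,0]
Step 2: insert tn at [1, 2, 3, 6, 8] -> counters=[1,1,1,2,0,1,1,0,1,0,0,1,1,0]
Step 3: insert l at [2, 4, 6, 11, 12] -> counters=[1,1,2,2,1,1,2,0,1,0,0,2,2,0]
Step 4: insert cs at [4, 5, 10, 11, 13] -> counters=[1,1,2,2,2,2,2,0,1,0,1,3,2,1]
Step 5: insert e at [3, 4, 8, 10, 11] -> counters=[1,1,2,3,3,2,2,0,2,0,2,4,2,1]
Step 6: insert h at [0, 5, 6, 12, 13] -> counters=[2,1,2,3,3,3,3,0,2,0,2,4,3,2]
Step 7: insert quz at [0, 3, 5, 11, 12] -> counters=[3,1,2,4,3,4,3,0,2,0,2,5,4,2]
Step 8: insert h at [0, 5, 6, 12, 13] -> counters=[4,1,2,4,3,5,4,0,2,0,2,5,5,3]
Step 9: delete tn at [1, 2, 3, 6, 8] -> counters=[4,0,1,3,3,5,3,0,1,0,2,5,5,3]
Step 10: insert cs at [4, 5, 10, 11, 13] -> counters=[4,0,1,3,4,6,3,0,1,0,3,6,5,4]
Step 11: insert cs at [4, 5, 10, 11, 13] -> counters=[4,0,1,3,5,7,3,0,1,0,4,7,5,5]
Step 12: insert quz at [0, 3, 5, 11, 12] -> counters=[5,0,1,4,5,8,3,0,1,0,4,8,6,5]
Step 13: insert e at [3, 4, 8, 10, 11] -> counters=[5,0,1,5,6,8,3,0,2,0,5,9,6,5]
Step 14: insert cs at [4, 5, 10, 11, 13] -> counters=[5,0,1,5,7,9,3,0,2,0,6,10,6,6]
Query ocr: check counters[0]=5 counters[3]=5 counters[8]=2 counters[9]=0 counters[13]=6 -> no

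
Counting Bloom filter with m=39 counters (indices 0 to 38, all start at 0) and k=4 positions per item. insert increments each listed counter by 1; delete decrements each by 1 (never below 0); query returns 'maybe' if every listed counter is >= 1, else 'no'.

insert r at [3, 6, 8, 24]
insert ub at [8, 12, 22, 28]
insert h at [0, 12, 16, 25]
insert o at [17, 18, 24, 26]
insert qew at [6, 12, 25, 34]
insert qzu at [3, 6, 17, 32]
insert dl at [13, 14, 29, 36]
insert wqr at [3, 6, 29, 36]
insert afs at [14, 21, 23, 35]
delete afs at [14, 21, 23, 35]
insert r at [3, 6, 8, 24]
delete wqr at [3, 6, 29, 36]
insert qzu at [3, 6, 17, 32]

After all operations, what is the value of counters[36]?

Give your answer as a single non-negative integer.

Answer: 1

Derivation:
Step 1: insert r at [3, 6, 8, 24] -> counters=[0,0,0,1,0,0,1,0,1,0,0,0,0,0,0,0,0,0,0,0,0,0,0,0,1,0,0,0,0,0,0,0,0,0,0,0,0,0,0]
Step 2: insert ub at [8, 12, 22, 28] -> counters=[0,0,0,1,0,0,1,0,2,0,0,0,1,0,0,0,0,0,0,0,0,0,1,0,1,0,0,0,1,0,0,0,0,0,0,0,0,0,0]
Step 3: insert h at [0, 12, 16, 25] -> counters=[1,0,0,1,0,0,1,0,2,0,0,0,2,0,0,0,1,0,0,0,0,0,1,0,1,1,0,0,1,0,0,0,0,0,0,0,0,0,0]
Step 4: insert o at [17, 18, 24, 26] -> counters=[1,0,0,1,0,0,1,0,2,0,0,0,2,0,0,0,1,1,1,0,0,0,1,0,2,1,1,0,1,0,0,0,0,0,0,0,0,0,0]
Step 5: insert qew at [6, 12, 25, 34] -> counters=[1,0,0,1,0,0,2,0,2,0,0,0,3,0,0,0,1,1,1,0,0,0,1,0,2,2,1,0,1,0,0,0,0,0,1,0,0,0,0]
Step 6: insert qzu at [3, 6, 17, 32] -> counters=[1,0,0,2,0,0,3,0,2,0,0,0,3,0,0,0,1,2,1,0,0,0,1,0,2,2,1,0,1,0,0,0,1,0,1,0,0,0,0]
Step 7: insert dl at [13, 14, 29, 36] -> counters=[1,0,0,2,0,0,3,0,2,0,0,0,3,1,1,0,1,2,1,0,0,0,1,0,2,2,1,0,1,1,0,0,1,0,1,0,1,0,0]
Step 8: insert wqr at [3, 6, 29, 36] -> counters=[1,0,0,3,0,0,4,0,2,0,0,0,3,1,1,0,1,2,1,0,0,0,1,0,2,2,1,0,1,2,0,0,1,0,1,0,2,0,0]
Step 9: insert afs at [14, 21, 23, 35] -> counters=[1,0,0,3,0,0,4,0,2,0,0,0,3,1,2,0,1,2,1,0,0,1,1,1,2,2,1,0,1,2,0,0,1,0,1,1,2,0,0]
Step 10: delete afs at [14, 21, 23, 35] -> counters=[1,0,0,3,0,0,4,0,2,0,0,0,3,1,1,0,1,2,1,0,0,0,1,0,2,2,1,0,1,2,0,0,1,0,1,0,2,0,0]
Step 11: insert r at [3, 6, 8, 24] -> counters=[1,0,0,4,0,0,5,0,3,0,0,0,3,1,1,0,1,2,1,0,0,0,1,0,3,2,1,0,1,2,0,0,1,0,1,0,2,0,0]
Step 12: delete wqr at [3, 6, 29, 36] -> counters=[1,0,0,3,0,0,4,0,3,0,0,0,3,1,1,0,1,2,1,0,0,0,1,0,3,2,1,0,1,1,0,0,1,0,1,0,1,0,0]
Step 13: insert qzu at [3, 6, 17, 32] -> counters=[1,0,0,4,0,0,5,0,3,0,0,0,3,1,1,0,1,3,1,0,0,0,1,0,3,2,1,0,1,1,0,0,2,0,1,0,1,0,0]
Final counters=[1,0,0,4,0,0,5,0,3,0,0,0,3,1,1,0,1,3,1,0,0,0,1,0,3,2,1,0,1,1,0,0,2,0,1,0,1,0,0] -> counters[36]=1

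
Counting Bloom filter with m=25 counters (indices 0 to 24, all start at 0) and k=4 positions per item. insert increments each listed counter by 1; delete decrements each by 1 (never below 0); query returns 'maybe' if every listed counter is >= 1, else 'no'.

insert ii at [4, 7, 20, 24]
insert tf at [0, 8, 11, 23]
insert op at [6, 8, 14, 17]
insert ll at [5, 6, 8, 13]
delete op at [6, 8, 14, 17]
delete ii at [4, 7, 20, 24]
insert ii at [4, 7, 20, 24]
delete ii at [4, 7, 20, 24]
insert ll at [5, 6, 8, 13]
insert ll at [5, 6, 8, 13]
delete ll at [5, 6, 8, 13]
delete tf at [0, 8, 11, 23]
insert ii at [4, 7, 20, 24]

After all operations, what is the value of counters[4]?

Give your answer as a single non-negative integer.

Answer: 1

Derivation:
Step 1: insert ii at [4, 7, 20, 24] -> counters=[0,0,0,0,1,0,0,1,0,0,0,0,0,0,0,0,0,0,0,0,1,0,0,0,1]
Step 2: insert tf at [0, 8, 11, 23] -> counters=[1,0,0,0,1,0,0,1,1,0,0,1,0,0,0,0,0,0,0,0,1,0,0,1,1]
Step 3: insert op at [6, 8, 14, 17] -> counters=[1,0,0,0,1,0,1,1,2,0,0,1,0,0,1,0,0,1,0,0,1,0,0,1,1]
Step 4: insert ll at [5, 6, 8, 13] -> counters=[1,0,0,0,1,1,2,1,3,0,0,1,0,1,1,0,0,1,0,0,1,0,0,1,1]
Step 5: delete op at [6, 8, 14, 17] -> counters=[1,0,0,0,1,1,1,1,2,0,0,1,0,1,0,0,0,0,0,0,1,0,0,1,1]
Step 6: delete ii at [4, 7, 20, 24] -> counters=[1,0,0,0,0,1,1,0,2,0,0,1,0,1,0,0,0,0,0,0,0,0,0,1,0]
Step 7: insert ii at [4, 7, 20, 24] -> counters=[1,0,0,0,1,1,1,1,2,0,0,1,0,1,0,0,0,0,0,0,1,0,0,1,1]
Step 8: delete ii at [4, 7, 20, 24] -> counters=[1,0,0,0,0,1,1,0,2,0,0,1,0,1,0,0,0,0,0,0,0,0,0,1,0]
Step 9: insert ll at [5, 6, 8, 13] -> counters=[1,0,0,0,0,2,2,0,3,0,0,1,0,2,0,0,0,0,0,0,0,0,0,1,0]
Step 10: insert ll at [5, 6, 8, 13] -> counters=[1,0,0,0,0,3,3,0,4,0,0,1,0,3,0,0,0,0,0,0,0,0,0,1,0]
Step 11: delete ll at [5, 6, 8, 13] -> counters=[1,0,0,0,0,2,2,0,3,0,0,1,0,2,0,0,0,0,0,0,0,0,0,1,0]
Step 12: delete tf at [0, 8, 11, 23] -> counters=[0,0,0,0,0,2,2,0,2,0,0,0,0,2,0,0,0,0,0,0,0,0,0,0,0]
Step 13: insert ii at [4, 7, 20, 24] -> counters=[0,0,0,0,1,2,2,1,2,0,0,0,0,2,0,0,0,0,0,0,1,0,0,0,1]
Final counters=[0,0,0,0,1,2,2,1,2,0,0,0,0,2,0,0,0,0,0,0,1,0,0,0,1] -> counters[4]=1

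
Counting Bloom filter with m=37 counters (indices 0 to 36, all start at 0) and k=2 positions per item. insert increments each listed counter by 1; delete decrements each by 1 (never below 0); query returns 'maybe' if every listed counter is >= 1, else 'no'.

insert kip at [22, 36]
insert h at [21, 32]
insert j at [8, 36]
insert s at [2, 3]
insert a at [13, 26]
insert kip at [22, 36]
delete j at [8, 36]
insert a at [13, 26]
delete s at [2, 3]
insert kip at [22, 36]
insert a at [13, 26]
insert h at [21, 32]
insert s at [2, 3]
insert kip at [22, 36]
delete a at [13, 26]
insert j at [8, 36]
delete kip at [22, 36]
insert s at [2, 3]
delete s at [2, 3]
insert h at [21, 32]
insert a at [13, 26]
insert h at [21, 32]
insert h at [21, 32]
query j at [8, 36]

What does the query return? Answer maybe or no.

Answer: maybe

Derivation:
Step 1: insert kip at [22, 36] -> counters=[0,0,0,0,0,0,0,0,0,0,0,0,0,0,0,0,0,0,0,0,0,0,1,0,0,0,0,0,0,0,0,0,0,0,0,0,1]
Step 2: insert h at [21, 32] -> counters=[0,0,0,0,0,0,0,0,0,0,0,0,0,0,0,0,0,0,0,0,0,1,1,0,0,0,0,0,0,0,0,0,1,0,0,0,1]
Step 3: insert j at [8, 36] -> counters=[0,0,0,0,0,0,0,0,1,0,0,0,0,0,0,0,0,0,0,0,0,1,1,0,0,0,0,0,0,0,0,0,1,0,0,0,2]
Step 4: insert s at [2, 3] -> counters=[0,0,1,1,0,0,0,0,1,0,0,0,0,0,0,0,0,0,0,0,0,1,1,0,0,0,0,0,0,0,0,0,1,0,0,0,2]
Step 5: insert a at [13, 26] -> counters=[0,0,1,1,0,0,0,0,1,0,0,0,0,1,0,0,0,0,0,0,0,1,1,0,0,0,1,0,0,0,0,0,1,0,0,0,2]
Step 6: insert kip at [22, 36] -> counters=[0,0,1,1,0,0,0,0,1,0,0,0,0,1,0,0,0,0,0,0,0,1,2,0,0,0,1,0,0,0,0,0,1,0,0,0,3]
Step 7: delete j at [8, 36] -> counters=[0,0,1,1,0,0,0,0,0,0,0,0,0,1,0,0,0,0,0,0,0,1,2,0,0,0,1,0,0,0,0,0,1,0,0,0,2]
Step 8: insert a at [13, 26] -> counters=[0,0,1,1,0,0,0,0,0,0,0,0,0,2,0,0,0,0,0,0,0,1,2,0,0,0,2,0,0,0,0,0,1,0,0,0,2]
Step 9: delete s at [2, 3] -> counters=[0,0,0,0,0,0,0,0,0,0,0,0,0,2,0,0,0,0,0,0,0,1,2,0,0,0,2,0,0,0,0,0,1,0,0,0,2]
Step 10: insert kip at [22, 36] -> counters=[0,0,0,0,0,0,0,0,0,0,0,0,0,2,0,0,0,0,0,0,0,1,3,0,0,0,2,0,0,0,0,0,1,0,0,0,3]
Step 11: insert a at [13, 26] -> counters=[0,0,0,0,0,0,0,0,0,0,0,0,0,3,0,0,0,0,0,0,0,1,3,0,0,0,3,0,0,0,0,0,1,0,0,0,3]
Step 12: insert h at [21, 32] -> counters=[0,0,0,0,0,0,0,0,0,0,0,0,0,3,0,0,0,0,0,0,0,2,3,0,0,0,3,0,0,0,0,0,2,0,0,0,3]
Step 13: insert s at [2, 3] -> counters=[0,0,1,1,0,0,0,0,0,0,0,0,0,3,0,0,0,0,0,0,0,2,3,0,0,0,3,0,0,0,0,0,2,0,0,0,3]
Step 14: insert kip at [22, 36] -> counters=[0,0,1,1,0,0,0,0,0,0,0,0,0,3,0,0,0,0,0,0,0,2,4,0,0,0,3,0,0,0,0,0,2,0,0,0,4]
Step 15: delete a at [13, 26] -> counters=[0,0,1,1,0,0,0,0,0,0,0,0,0,2,0,0,0,0,0,0,0,2,4,0,0,0,2,0,0,0,0,0,2,0,0,0,4]
Step 16: insert j at [8, 36] -> counters=[0,0,1,1,0,0,0,0,1,0,0,0,0,2,0,0,0,0,0,0,0,2,4,0,0,0,2,0,0,0,0,0,2,0,0,0,5]
Step 17: delete kip at [22, 36] -> counters=[0,0,1,1,0,0,0,0,1,0,0,0,0,2,0,0,0,0,0,0,0,2,3,0,0,0,2,0,0,0,0,0,2,0,0,0,4]
Step 18: insert s at [2, 3] -> counters=[0,0,2,2,0,0,0,0,1,0,0,0,0,2,0,0,0,0,0,0,0,2,3,0,0,0,2,0,0,0,0,0,2,0,0,0,4]
Step 19: delete s at [2, 3] -> counters=[0,0,1,1,0,0,0,0,1,0,0,0,0,2,0,0,0,0,0,0,0,2,3,0,0,0,2,0,0,0,0,0,2,0,0,0,4]
Step 20: insert h at [21, 32] -> counters=[0,0,1,1,0,0,0,0,1,0,0,0,0,2,0,0,0,0,0,0,0,3,3,0,0,0,2,0,0,0,0,0,3,0,0,0,4]
Step 21: insert a at [13, 26] -> counters=[0,0,1,1,0,0,0,0,1,0,0,0,0,3,0,0,0,0,0,0,0,3,3,0,0,0,3,0,0,0,0,0,3,0,0,0,4]
Step 22: insert h at [21, 32] -> counters=[0,0,1,1,0,0,0,0,1,0,0,0,0,3,0,0,0,0,0,0,0,4,3,0,0,0,3,0,0,0,0,0,4,0,0,0,4]
Step 23: insert h at [21, 32] -> counters=[0,0,1,1,0,0,0,0,1,0,0,0,0,3,0,0,0,0,0,0,0,5,3,0,0,0,3,0,0,0,0,0,5,0,0,0,4]
Query j: check counters[8]=1 counters[36]=4 -> maybe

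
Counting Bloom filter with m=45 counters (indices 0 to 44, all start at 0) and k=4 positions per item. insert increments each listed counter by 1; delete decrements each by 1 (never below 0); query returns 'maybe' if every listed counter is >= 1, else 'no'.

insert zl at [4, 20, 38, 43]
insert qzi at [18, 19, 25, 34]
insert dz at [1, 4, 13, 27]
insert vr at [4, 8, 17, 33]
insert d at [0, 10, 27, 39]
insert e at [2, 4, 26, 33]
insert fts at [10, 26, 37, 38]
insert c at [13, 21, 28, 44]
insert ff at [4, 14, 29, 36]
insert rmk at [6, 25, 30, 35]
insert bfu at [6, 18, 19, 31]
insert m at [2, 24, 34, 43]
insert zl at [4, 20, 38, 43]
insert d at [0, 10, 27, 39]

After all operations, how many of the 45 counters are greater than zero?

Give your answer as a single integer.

Step 1: insert zl at [4, 20, 38, 43] -> counters=[0,0,0,0,1,0,0,0,0,0,0,0,0,0,0,0,0,0,0,0,1,0,0,0,0,0,0,0,0,0,0,0,0,0,0,0,0,0,1,0,0,0,0,1,0]
Step 2: insert qzi at [18, 19, 25, 34] -> counters=[0,0,0,0,1,0,0,0,0,0,0,0,0,0,0,0,0,0,1,1,1,0,0,0,0,1,0,0,0,0,0,0,0,0,1,0,0,0,1,0,0,0,0,1,0]
Step 3: insert dz at [1, 4, 13, 27] -> counters=[0,1,0,0,2,0,0,0,0,0,0,0,0,1,0,0,0,0,1,1,1,0,0,0,0,1,0,1,0,0,0,0,0,0,1,0,0,0,1,0,0,0,0,1,0]
Step 4: insert vr at [4, 8, 17, 33] -> counters=[0,1,0,0,3,0,0,0,1,0,0,0,0,1,0,0,0,1,1,1,1,0,0,0,0,1,0,1,0,0,0,0,0,1,1,0,0,0,1,0,0,0,0,1,0]
Step 5: insert d at [0, 10, 27, 39] -> counters=[1,1,0,0,3,0,0,0,1,0,1,0,0,1,0,0,0,1,1,1,1,0,0,0,0,1,0,2,0,0,0,0,0,1,1,0,0,0,1,1,0,0,0,1,0]
Step 6: insert e at [2, 4, 26, 33] -> counters=[1,1,1,0,4,0,0,0,1,0,1,0,0,1,0,0,0,1,1,1,1,0,0,0,0,1,1,2,0,0,0,0,0,2,1,0,0,0,1,1,0,0,0,1,0]
Step 7: insert fts at [10, 26, 37, 38] -> counters=[1,1,1,0,4,0,0,0,1,0,2,0,0,1,0,0,0,1,1,1,1,0,0,0,0,1,2,2,0,0,0,0,0,2,1,0,0,1,2,1,0,0,0,1,0]
Step 8: insert c at [13, 21, 28, 44] -> counters=[1,1,1,0,4,0,0,0,1,0,2,0,0,2,0,0,0,1,1,1,1,1,0,0,0,1,2,2,1,0,0,0,0,2,1,0,0,1,2,1,0,0,0,1,1]
Step 9: insert ff at [4, 14, 29, 36] -> counters=[1,1,1,0,5,0,0,0,1,0,2,0,0,2,1,0,0,1,1,1,1,1,0,0,0,1,2,2,1,1,0,0,0,2,1,0,1,1,2,1,0,0,0,1,1]
Step 10: insert rmk at [6, 25, 30, 35] -> counters=[1,1,1,0,5,0,1,0,1,0,2,0,0,2,1,0,0,1,1,1,1,1,0,0,0,2,2,2,1,1,1,0,0,2,1,1,1,1,2,1,0,0,0,1,1]
Step 11: insert bfu at [6, 18, 19, 31] -> counters=[1,1,1,0,5,0,2,0,1,0,2,0,0,2,1,0,0,1,2,2,1,1,0,0,0,2,2,2,1,1,1,1,0,2,1,1,1,1,2,1,0,0,0,1,1]
Step 12: insert m at [2, 24, 34, 43] -> counters=[1,1,2,0,5,0,2,0,1,0,2,0,0,2,1,0,0,1,2,2,1,1,0,0,1,2,2,2,1,1,1,1,0,2,2,1,1,1,2,1,0,0,0,2,1]
Step 13: insert zl at [4, 20, 38, 43] -> counters=[1,1,2,0,6,0,2,0,1,0,2,0,0,2,1,0,0,1,2,2,2,1,0,0,1,2,2,2,1,1,1,1,0,2,2,1,1,1,3,1,0,0,0,3,1]
Step 14: insert d at [0, 10, 27, 39] -> counters=[2,1,2,0,6,0,2,0,1,0,3,0,0,2,1,0,0,1,2,2,2,1,0,0,1,2,2,3,1,1,1,1,0,2,2,1,1,1,3,2,0,0,0,3,1]
Final counters=[2,1,2,0,6,0,2,0,1,0,3,0,0,2,1,0,0,1,2,2,2,1,0,0,1,2,2,3,1,1,1,1,0,2,2,1,1,1,3,2,0,0,0,3,1] -> 31 nonzero

Answer: 31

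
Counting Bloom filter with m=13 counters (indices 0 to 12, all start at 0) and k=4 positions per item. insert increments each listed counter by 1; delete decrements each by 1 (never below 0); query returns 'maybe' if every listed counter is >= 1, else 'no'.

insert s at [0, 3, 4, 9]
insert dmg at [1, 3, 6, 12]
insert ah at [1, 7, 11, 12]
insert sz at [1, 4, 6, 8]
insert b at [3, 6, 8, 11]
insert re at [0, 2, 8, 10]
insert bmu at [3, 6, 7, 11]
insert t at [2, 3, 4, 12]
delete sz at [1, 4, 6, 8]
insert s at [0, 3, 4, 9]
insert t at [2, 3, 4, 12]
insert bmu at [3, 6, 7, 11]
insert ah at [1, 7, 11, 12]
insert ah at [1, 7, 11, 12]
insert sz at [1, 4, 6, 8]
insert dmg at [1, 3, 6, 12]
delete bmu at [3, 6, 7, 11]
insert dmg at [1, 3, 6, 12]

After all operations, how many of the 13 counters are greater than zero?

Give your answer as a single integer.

Step 1: insert s at [0, 3, 4, 9] -> counters=[1,0,0,1,1,0,0,0,0,1,0,0,0]
Step 2: insert dmg at [1, 3, 6, 12] -> counters=[1,1,0,2,1,0,1,0,0,1,0,0,1]
Step 3: insert ah at [1, 7, 11, 12] -> counters=[1,2,0,2,1,0,1,1,0,1,0,1,2]
Step 4: insert sz at [1, 4, 6, 8] -> counters=[1,3,0,2,2,0,2,1,1,1,0,1,2]
Step 5: insert b at [3, 6, 8, 11] -> counters=[1,3,0,3,2,0,3,1,2,1,0,2,2]
Step 6: insert re at [0, 2, 8, 10] -> counters=[2,3,1,3,2,0,3,1,3,1,1,2,2]
Step 7: insert bmu at [3, 6, 7, 11] -> counters=[2,3,1,4,2,0,4,2,3,1,1,3,2]
Step 8: insert t at [2, 3, 4, 12] -> counters=[2,3,2,5,3,0,4,2,3,1,1,3,3]
Step 9: delete sz at [1, 4, 6, 8] -> counters=[2,2,2,5,2,0,3,2,2,1,1,3,3]
Step 10: insert s at [0, 3, 4, 9] -> counters=[3,2,2,6,3,0,3,2,2,2,1,3,3]
Step 11: insert t at [2, 3, 4, 12] -> counters=[3,2,3,7,4,0,3,2,2,2,1,3,4]
Step 12: insert bmu at [3, 6, 7, 11] -> counters=[3,2,3,8,4,0,4,3,2,2,1,4,4]
Step 13: insert ah at [1, 7, 11, 12] -> counters=[3,3,3,8,4,0,4,4,2,2,1,5,5]
Step 14: insert ah at [1, 7, 11, 12] -> counters=[3,4,3,8,4,0,4,5,2,2,1,6,6]
Step 15: insert sz at [1, 4, 6, 8] -> counters=[3,5,3,8,5,0,5,5,3,2,1,6,6]
Step 16: insert dmg at [1, 3, 6, 12] -> counters=[3,6,3,9,5,0,6,5,3,2,1,6,7]
Step 17: delete bmu at [3, 6, 7, 11] -> counters=[3,6,3,8,5,0,5,4,3,2,1,5,7]
Step 18: insert dmg at [1, 3, 6, 12] -> counters=[3,7,3,9,5,0,6,4,3,2,1,5,8]
Final counters=[3,7,3,9,5,0,6,4,3,2,1,5,8] -> 12 nonzero

Answer: 12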